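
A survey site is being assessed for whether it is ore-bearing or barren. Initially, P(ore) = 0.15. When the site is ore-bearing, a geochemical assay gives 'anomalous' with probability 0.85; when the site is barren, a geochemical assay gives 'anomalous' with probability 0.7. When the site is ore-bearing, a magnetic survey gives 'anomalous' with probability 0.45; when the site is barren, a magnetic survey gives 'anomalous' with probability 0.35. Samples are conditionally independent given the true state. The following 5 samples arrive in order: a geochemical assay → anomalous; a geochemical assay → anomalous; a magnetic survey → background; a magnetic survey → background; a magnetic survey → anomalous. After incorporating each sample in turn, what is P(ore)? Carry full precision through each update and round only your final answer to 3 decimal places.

After a geochemical assay='anomalous': P(ore) = 0.85·0.1500 / (0.85·0.1500 + 0.7·0.8500) ≈ 0.1765
After a geochemical assay='anomalous': P(ore) = 0.85·0.1765 / (0.85·0.1765 + 0.7·0.8235) ≈ 0.2065
After a magnetic survey='background': P(ore) = 0.55·0.2065 / (0.55·0.2065 + 0.65·0.7935) ≈ 0.1804
After a magnetic survey='background': P(ore) = 0.55·0.1804 / (0.55·0.1804 + 0.65·0.8196) ≈ 0.1570
After a magnetic survey='anomalous': P(ore) = 0.45·0.1570 / (0.45·0.1570 + 0.35·0.8430) ≈ 0.1932

0.193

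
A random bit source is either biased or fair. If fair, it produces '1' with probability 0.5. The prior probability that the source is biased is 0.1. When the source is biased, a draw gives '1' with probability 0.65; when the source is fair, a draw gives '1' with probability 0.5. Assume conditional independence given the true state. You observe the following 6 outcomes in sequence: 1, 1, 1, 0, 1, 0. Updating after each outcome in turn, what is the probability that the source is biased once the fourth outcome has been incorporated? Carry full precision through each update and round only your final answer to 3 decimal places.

After '1': P(biased) = 0.65·0.1000 / (0.65·0.1000 + 0.5·0.9000) ≈ 0.1262
After '1': P(biased) = 0.65·0.1262 / (0.65·0.1262 + 0.5·0.8738) ≈ 0.1581
After '1': P(biased) = 0.65·0.1581 / (0.65·0.1581 + 0.5·0.8419) ≈ 0.1962
After '0': P(biased) = 0.35·0.1962 / (0.35·0.1962 + 0.5·0.8038) ≈ 0.1459

0.146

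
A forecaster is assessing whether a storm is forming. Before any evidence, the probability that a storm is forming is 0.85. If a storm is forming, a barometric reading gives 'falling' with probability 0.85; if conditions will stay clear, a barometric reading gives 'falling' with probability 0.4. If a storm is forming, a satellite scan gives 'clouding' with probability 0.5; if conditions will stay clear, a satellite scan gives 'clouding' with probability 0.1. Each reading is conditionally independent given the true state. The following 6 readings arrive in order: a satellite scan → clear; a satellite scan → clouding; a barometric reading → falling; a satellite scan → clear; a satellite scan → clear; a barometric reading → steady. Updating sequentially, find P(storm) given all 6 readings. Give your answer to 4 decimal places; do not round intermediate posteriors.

After a satellite scan='clear': P(storm) = 0.5·0.8500 / (0.5·0.8500 + 0.9·0.1500) ≈ 0.7589
After a satellite scan='clouding': P(storm) = 0.5·0.7589 / (0.5·0.7589 + 0.1·0.2411) ≈ 0.9403
After a barometric reading='falling': P(storm) = 0.85·0.9403 / (0.85·0.9403 + 0.4·0.0597) ≈ 0.9710
After a satellite scan='clear': P(storm) = 0.5·0.9710 / (0.5·0.9710 + 0.9·0.0290) ≈ 0.9489
After a satellite scan='clear': P(storm) = 0.5·0.9489 / (0.5·0.9489 + 0.9·0.0511) ≈ 0.9117
After a barometric reading='steady': P(storm) = 0.15·0.9117 / (0.15·0.9117 + 0.6·0.0883) ≈ 0.7207

0.7207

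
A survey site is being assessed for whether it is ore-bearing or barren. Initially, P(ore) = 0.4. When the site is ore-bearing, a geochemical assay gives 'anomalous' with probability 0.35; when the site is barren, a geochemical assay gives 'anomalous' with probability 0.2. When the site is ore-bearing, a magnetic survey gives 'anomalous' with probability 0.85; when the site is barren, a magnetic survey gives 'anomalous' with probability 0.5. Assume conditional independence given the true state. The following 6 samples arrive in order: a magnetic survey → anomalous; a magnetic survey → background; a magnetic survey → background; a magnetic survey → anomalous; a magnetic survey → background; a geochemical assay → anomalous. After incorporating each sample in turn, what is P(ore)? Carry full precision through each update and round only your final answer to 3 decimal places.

After a magnetic survey='anomalous': P(ore) = 0.85·0.4000 / (0.85·0.4000 + 0.5·0.6000) ≈ 0.5312
After a magnetic survey='background': P(ore) = 0.15·0.5312 / (0.15·0.5312 + 0.5·0.4688) ≈ 0.2537
After a magnetic survey='background': P(ore) = 0.15·0.2537 / (0.15·0.2537 + 0.5·0.7463) ≈ 0.0926
After a magnetic survey='anomalous': P(ore) = 0.85·0.0926 / (0.85·0.0926 + 0.5·0.9074) ≈ 0.1478
After a magnetic survey='background': P(ore) = 0.15·0.1478 / (0.15·0.1478 + 0.5·0.8522) ≈ 0.0494
After a geochemical assay='anomalous': P(ore) = 0.35·0.0494 / (0.35·0.0494 + 0.2·0.9506) ≈ 0.0834

0.083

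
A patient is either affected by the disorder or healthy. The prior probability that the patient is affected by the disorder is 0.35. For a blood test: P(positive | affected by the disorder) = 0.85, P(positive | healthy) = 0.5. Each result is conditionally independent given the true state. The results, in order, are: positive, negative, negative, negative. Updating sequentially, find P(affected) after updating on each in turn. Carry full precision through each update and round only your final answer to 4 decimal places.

After 'positive': P(affected) = 0.85·0.3500 / (0.85·0.3500 + 0.5·0.6500) ≈ 0.4779
After 'negative': P(affected) = 0.15·0.4779 / (0.15·0.4779 + 0.5·0.5221) ≈ 0.2154
After 'negative': P(affected) = 0.15·0.2154 / (0.15·0.2154 + 0.5·0.7846) ≈ 0.0761
After 'negative': P(affected) = 0.15·0.0761 / (0.15·0.0761 + 0.5·0.9239) ≈ 0.0241

0.0241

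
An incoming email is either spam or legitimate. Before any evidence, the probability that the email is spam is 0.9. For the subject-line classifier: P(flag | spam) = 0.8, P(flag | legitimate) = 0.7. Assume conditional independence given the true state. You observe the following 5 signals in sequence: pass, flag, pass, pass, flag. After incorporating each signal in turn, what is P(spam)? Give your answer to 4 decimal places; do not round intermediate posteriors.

After 'pass': P(spam) = 0.2·0.9000 / (0.2·0.9000 + 0.3·0.1000) ≈ 0.8571
After 'flag': P(spam) = 0.8·0.8571 / (0.8·0.8571 + 0.7·0.1429) ≈ 0.8727
After 'pass': P(spam) = 0.2·0.8727 / (0.2·0.8727 + 0.3·0.1273) ≈ 0.8205
After 'pass': P(spam) = 0.2·0.8205 / (0.2·0.8205 + 0.3·0.1795) ≈ 0.7529
After 'flag': P(spam) = 0.8·0.7529 / (0.8·0.7529 + 0.7·0.2471) ≈ 0.7769

0.7769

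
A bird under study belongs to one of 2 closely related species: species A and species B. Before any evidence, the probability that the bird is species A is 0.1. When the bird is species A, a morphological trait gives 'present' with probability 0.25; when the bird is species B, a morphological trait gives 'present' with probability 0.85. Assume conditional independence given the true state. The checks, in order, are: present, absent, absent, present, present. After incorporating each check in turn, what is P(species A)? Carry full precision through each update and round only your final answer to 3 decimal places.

After 'present': P(species A) = 0.25·0.1000 / (0.25·0.1000 + 0.85·0.9000) ≈ 0.0316
After 'absent': P(species A) = 0.75·0.0316 / (0.75·0.0316 + 0.15·0.9684) ≈ 0.1404
After 'absent': P(species A) = 0.75·0.1404 / (0.75·0.1404 + 0.15·0.8596) ≈ 0.4496
After 'present': P(species A) = 0.25·0.4496 / (0.25·0.4496 + 0.85·0.5504) ≈ 0.1937
After 'present': P(species A) = 0.25·0.1937 / (0.25·0.1937 + 0.85·0.8063) ≈ 0.0660

0.066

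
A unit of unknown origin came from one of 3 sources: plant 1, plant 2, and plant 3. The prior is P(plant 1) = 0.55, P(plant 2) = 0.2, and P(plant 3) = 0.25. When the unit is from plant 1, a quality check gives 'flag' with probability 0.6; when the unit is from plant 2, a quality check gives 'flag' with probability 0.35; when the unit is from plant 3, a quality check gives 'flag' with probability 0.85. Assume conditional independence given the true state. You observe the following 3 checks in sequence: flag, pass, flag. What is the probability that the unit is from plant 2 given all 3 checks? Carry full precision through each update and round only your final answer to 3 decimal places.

After 'flag': normaliser = 0.6·0.5500 + 0.35·0.2000 + 0.85·0.2500; P(plant 1) ≈ 0.5388, P(plant 2) ≈ 0.1143, P(plant 3) ≈ 0.3469
After 'pass': normaliser = 0.4·0.5388 + 0.65·0.1143 + 0.15·0.3469; P(plant 1) ≈ 0.6304, P(plant 2) ≈ 0.2173, P(plant 3) ≈ 0.1522
After 'flag': normaliser = 0.6·0.6304 + 0.35·0.2173 + 0.85·0.1522; P(plant 1) ≈ 0.6480, P(plant 2) ≈ 0.1303, P(plant 3) ≈ 0.2217

0.130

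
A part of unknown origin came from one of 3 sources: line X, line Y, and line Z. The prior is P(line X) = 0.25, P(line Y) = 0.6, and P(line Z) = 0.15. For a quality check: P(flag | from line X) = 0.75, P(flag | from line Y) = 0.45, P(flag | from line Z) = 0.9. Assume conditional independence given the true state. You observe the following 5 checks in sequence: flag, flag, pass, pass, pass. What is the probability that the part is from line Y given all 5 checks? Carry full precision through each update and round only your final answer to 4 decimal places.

After 'flag': normaliser = 0.75·0.2500 + 0.45·0.6000 + 0.9·0.1500; P(line X) ≈ 0.3165, P(line Y) ≈ 0.4557, P(line Z) ≈ 0.2278
After 'flag': normaliser = 0.75·0.3165 + 0.45·0.4557 + 0.9·0.2278; P(line X) ≈ 0.3666, P(line Y) ≈ 0.3167, P(line Z) ≈ 0.3167
After 'pass': normaliser = 0.25·0.3666 + 0.55·0.3167 + 0.1·0.3167; P(line X) ≈ 0.3080, P(line Y) ≈ 0.5855, P(line Z) ≈ 0.1065
After 'pass': normaliser = 0.25·0.3080 + 0.55·0.5855 + 0.1·0.1065; P(line X) ≈ 0.1880, P(line Y) ≈ 0.7860, P(line Z) ≈ 0.0260
After 'pass': normaliser = 0.25·0.1880 + 0.55·0.7860 + 0.1·0.0260; P(line X) ≈ 0.0975, P(line Y) ≈ 0.8971, P(line Z) ≈ 0.0054

0.8971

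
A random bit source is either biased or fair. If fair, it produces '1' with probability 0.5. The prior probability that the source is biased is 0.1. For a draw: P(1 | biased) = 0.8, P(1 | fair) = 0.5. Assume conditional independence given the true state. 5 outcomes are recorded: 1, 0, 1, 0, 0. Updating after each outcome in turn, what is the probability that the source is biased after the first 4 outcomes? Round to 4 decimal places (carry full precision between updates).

0.0435

After '1': P(biased) = 0.8·0.1000 / (0.8·0.1000 + 0.5·0.9000) ≈ 0.1509
After '0': P(biased) = 0.2·0.1509 / (0.2·0.1509 + 0.5·0.8491) ≈ 0.0664
After '1': P(biased) = 0.8·0.0664 / (0.8·0.0664 + 0.5·0.9336) ≈ 0.1022
After '0': P(biased) = 0.2·0.1022 / (0.2·0.1022 + 0.5·0.8978) ≈ 0.0435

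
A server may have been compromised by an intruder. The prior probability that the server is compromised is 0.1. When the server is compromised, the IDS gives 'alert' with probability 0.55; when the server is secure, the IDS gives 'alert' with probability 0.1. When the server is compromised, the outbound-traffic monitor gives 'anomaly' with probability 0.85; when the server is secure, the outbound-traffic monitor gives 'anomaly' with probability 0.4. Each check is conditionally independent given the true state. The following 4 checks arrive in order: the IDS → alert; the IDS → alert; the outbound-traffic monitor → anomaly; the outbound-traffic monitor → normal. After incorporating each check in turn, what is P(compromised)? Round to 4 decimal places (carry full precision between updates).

After the IDS='alert': P(compromised) = 0.55·0.1000 / (0.55·0.1000 + 0.1·0.9000) ≈ 0.3793
After the IDS='alert': P(compromised) = 0.55·0.3793 / (0.55·0.3793 + 0.1·0.6207) ≈ 0.7707
After the outbound-traffic monitor='anomaly': P(compromised) = 0.85·0.7707 / (0.85·0.7707 + 0.4·0.2293) ≈ 0.8772
After the outbound-traffic monitor='normal': P(compromised) = 0.15·0.8772 / (0.15·0.8772 + 0.6·0.1228) ≈ 0.6410

0.6410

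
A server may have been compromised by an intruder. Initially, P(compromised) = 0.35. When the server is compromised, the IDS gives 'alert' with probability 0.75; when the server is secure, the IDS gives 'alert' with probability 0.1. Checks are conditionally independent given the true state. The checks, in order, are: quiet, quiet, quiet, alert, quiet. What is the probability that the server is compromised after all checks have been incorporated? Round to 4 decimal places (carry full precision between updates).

0.0235

After 'quiet': P(compromised) = 0.25·0.3500 / (0.25·0.3500 + 0.9·0.6500) ≈ 0.1301
After 'quiet': P(compromised) = 0.25·0.1301 / (0.25·0.1301 + 0.9·0.8699) ≈ 0.0399
After 'quiet': P(compromised) = 0.25·0.0399 / (0.25·0.0399 + 0.9·0.9601) ≈ 0.0114
After 'alert': P(compromised) = 0.75·0.0114 / (0.75·0.0114 + 0.1·0.9886) ≈ 0.0797
After 'quiet': P(compromised) = 0.25·0.0797 / (0.25·0.0797 + 0.9·0.9203) ≈ 0.0235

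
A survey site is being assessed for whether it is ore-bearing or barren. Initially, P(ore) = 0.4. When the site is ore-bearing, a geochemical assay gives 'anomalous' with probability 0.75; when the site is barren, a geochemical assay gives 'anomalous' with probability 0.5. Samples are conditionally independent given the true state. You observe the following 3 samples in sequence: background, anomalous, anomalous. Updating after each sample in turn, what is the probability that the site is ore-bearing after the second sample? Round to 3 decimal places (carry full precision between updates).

After 'background': P(ore) = 0.25·0.4000 / (0.25·0.4000 + 0.5·0.6000) ≈ 0.2500
After 'anomalous': P(ore) = 0.75·0.2500 / (0.75·0.2500 + 0.5·0.7500) ≈ 0.3333

0.333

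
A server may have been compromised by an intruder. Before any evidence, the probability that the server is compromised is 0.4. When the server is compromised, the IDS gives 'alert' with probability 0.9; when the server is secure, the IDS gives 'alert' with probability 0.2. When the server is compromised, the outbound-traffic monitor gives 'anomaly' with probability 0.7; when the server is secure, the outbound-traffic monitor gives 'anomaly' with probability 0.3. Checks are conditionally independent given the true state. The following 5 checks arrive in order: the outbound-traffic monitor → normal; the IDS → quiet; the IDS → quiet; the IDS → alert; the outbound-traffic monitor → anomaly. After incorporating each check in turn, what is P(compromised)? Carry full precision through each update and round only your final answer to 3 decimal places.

Apply Bayes' rule sequentially, carrying P(compromised) forward.
After the outbound-traffic monitor='normal': P(compromised) = 0.3·0.4000 / (0.3·0.4000 + 0.7·0.6000) ≈ 0.2222
After the IDS='quiet': P(compromised) = 0.1·0.2222 / (0.1·0.2222 + 0.8·0.7778) ≈ 0.0345
After the IDS='quiet': P(compromised) = 0.1·0.0345 / (0.1·0.0345 + 0.8·0.9655) ≈ 0.0044
After the IDS='alert': P(compromised) = 0.9·0.0044 / (0.9·0.0044 + 0.2·0.9956) ≈ 0.0197
After the outbound-traffic monitor='anomaly': P(compromised) = 0.7·0.0197 / (0.7·0.0197 + 0.3·0.9803) ≈ 0.0448

0.045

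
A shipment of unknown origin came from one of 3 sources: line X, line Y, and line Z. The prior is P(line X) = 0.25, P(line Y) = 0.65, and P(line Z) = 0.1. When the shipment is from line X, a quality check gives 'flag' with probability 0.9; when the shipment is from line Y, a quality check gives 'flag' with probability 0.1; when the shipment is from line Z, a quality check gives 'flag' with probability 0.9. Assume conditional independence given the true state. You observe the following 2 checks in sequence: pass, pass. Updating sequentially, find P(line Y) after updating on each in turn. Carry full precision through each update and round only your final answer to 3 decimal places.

After 'pass': normaliser = 0.1·0.2500 + 0.9·0.6500 + 0.1·0.1000; P(line X) ≈ 0.0403, P(line Y) ≈ 0.9435, P(line Z) ≈ 0.0161
After 'pass': normaliser = 0.1·0.0403 + 0.9·0.9435 + 0.1·0.0161; P(line X) ≈ 0.0047, P(line Y) ≈ 0.9934, P(line Z) ≈ 0.0019

0.993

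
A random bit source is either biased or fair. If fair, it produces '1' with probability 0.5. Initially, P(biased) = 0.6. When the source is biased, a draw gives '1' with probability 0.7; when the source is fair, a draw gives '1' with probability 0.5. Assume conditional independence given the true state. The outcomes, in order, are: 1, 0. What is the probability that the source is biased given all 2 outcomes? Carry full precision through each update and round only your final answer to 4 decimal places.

0.5575

Apply Bayes' rule sequentially, carrying P(biased) forward.
After '1': P(biased) = 0.7·0.6000 / (0.7·0.6000 + 0.5·0.4000) ≈ 0.6774
After '0': P(biased) = 0.3·0.6774 / (0.3·0.6774 + 0.5·0.3226) ≈ 0.5575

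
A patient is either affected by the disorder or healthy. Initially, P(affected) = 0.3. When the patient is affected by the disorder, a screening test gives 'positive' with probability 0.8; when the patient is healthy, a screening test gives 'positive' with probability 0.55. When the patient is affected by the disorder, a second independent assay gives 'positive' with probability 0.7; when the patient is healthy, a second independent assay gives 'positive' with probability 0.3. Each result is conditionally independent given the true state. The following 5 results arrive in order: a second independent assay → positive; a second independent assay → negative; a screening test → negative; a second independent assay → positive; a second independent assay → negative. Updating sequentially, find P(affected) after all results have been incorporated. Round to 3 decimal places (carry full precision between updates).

0.160

After a second independent assay='positive': P(affected) = 0.7·0.3000 / (0.7·0.3000 + 0.3·0.7000) ≈ 0.5000
After a second independent assay='negative': P(affected) = 0.3·0.5000 / (0.3·0.5000 + 0.7·0.5000) ≈ 0.3000
After a screening test='negative': P(affected) = 0.2·0.3000 / (0.2·0.3000 + 0.45·0.7000) ≈ 0.1600
After a second independent assay='positive': P(affected) = 0.7·0.1600 / (0.7·0.1600 + 0.3·0.8400) ≈ 0.3077
After a second independent assay='negative': P(affected) = 0.3·0.3077 / (0.3·0.3077 + 0.7·0.6923) ≈ 0.1600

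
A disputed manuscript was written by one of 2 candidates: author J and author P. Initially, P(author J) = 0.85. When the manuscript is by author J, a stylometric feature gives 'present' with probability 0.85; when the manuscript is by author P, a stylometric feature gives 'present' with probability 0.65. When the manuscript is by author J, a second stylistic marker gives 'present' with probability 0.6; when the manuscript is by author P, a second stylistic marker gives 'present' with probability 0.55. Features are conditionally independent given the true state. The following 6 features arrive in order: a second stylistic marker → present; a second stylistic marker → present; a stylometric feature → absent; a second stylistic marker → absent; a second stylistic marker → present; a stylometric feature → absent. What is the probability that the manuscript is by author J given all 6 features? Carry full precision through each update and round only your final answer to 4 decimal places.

0.5457

Apply Bayes' rule sequentially, carrying P(author J) forward.
After a second stylistic marker='present': P(author J) = 0.6·0.8500 / (0.6·0.8500 + 0.55·0.1500) ≈ 0.8608
After a second stylistic marker='present': P(author J) = 0.6·0.8608 / (0.6·0.8608 + 0.55·0.1392) ≈ 0.8709
After a stylometric feature='absent': P(author J) = 0.15·0.8709 / (0.15·0.8709 + 0.35·0.1291) ≈ 0.7429
After a second stylistic marker='absent': P(author J) = 0.4·0.7429 / (0.4·0.7429 + 0.45·0.2571) ≈ 0.7198
After a second stylistic marker='present': P(author J) = 0.6·0.7198 / (0.6·0.7198 + 0.55·0.2802) ≈ 0.7370
After a stylometric feature='absent': P(author J) = 0.15·0.7370 / (0.15·0.7370 + 0.35·0.2630) ≈ 0.5457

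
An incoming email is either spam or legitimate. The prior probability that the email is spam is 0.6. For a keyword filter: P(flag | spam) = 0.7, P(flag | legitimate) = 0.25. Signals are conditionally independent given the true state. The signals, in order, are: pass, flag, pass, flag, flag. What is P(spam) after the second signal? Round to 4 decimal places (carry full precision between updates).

0.6269

After 'pass': P(spam) = 0.3·0.6000 / (0.3·0.6000 + 0.75·0.4000) ≈ 0.3750
After 'flag': P(spam) = 0.7·0.3750 / (0.7·0.3750 + 0.25·0.6250) ≈ 0.6269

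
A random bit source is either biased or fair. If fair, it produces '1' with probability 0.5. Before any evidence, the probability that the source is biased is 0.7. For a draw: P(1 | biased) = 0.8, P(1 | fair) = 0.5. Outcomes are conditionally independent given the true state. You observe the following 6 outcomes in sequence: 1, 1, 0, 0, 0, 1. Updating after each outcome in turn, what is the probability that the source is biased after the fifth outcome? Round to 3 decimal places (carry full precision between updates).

0.277

Each posterior becomes the prior for the next update.
After '1': P(biased) = 0.8·0.7000 / (0.8·0.7000 + 0.5·0.3000) ≈ 0.7887
After '1': P(biased) = 0.8·0.7887 / (0.8·0.7887 + 0.5·0.2113) ≈ 0.8566
After '0': P(biased) = 0.2·0.8566 / (0.2·0.8566 + 0.5·0.1434) ≈ 0.7050
After '0': P(biased) = 0.2·0.7050 / (0.2·0.7050 + 0.5·0.2950) ≈ 0.4887
After '0': P(biased) = 0.2·0.4887 / (0.2·0.4887 + 0.5·0.5113) ≈ 0.2766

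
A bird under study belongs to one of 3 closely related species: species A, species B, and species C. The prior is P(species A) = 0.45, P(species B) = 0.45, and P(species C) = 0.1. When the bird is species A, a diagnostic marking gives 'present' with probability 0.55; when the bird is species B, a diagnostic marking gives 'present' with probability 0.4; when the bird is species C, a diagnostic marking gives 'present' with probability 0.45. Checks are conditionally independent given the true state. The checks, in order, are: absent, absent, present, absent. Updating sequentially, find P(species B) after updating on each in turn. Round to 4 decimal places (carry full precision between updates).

After 'absent': normaliser = 0.45·0.4500 + 0.6·0.4500 + 0.55·0.1000; P(species A) ≈ 0.3839, P(species B) ≈ 0.5118, P(species C) ≈ 0.1043
After 'absent': normaliser = 0.45·0.3839 + 0.6·0.5118 + 0.55·0.1043; P(species A) ≈ 0.3216, P(species B) ≈ 0.5717, P(species C) ≈ 0.1067
After 'present': normaliser = 0.55·0.3216 + 0.4·0.5717 + 0.45·0.1067; P(species A) ≈ 0.3899, P(species B) ≈ 0.5042, P(species C) ≈ 0.1059
After 'absent': normaliser = 0.45·0.3899 + 0.6·0.5042 + 0.55·0.1059; P(species A) ≈ 0.3272, P(species B) ≈ 0.5641, P(species C) ≈ 0.1086

0.5641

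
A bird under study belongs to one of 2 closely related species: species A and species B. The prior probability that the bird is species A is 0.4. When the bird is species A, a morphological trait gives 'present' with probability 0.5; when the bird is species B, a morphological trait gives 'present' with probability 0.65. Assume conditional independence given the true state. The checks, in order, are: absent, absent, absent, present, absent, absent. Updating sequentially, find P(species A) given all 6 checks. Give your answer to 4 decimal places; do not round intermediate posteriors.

After 'absent': P(species A) = 0.5·0.4000 / (0.5·0.4000 + 0.35·0.6000) ≈ 0.4878
After 'absent': P(species A) = 0.5·0.4878 / (0.5·0.4878 + 0.35·0.5122) ≈ 0.5764
After 'absent': P(species A) = 0.5·0.5764 / (0.5·0.5764 + 0.35·0.4236) ≈ 0.6603
After 'present': P(species A) = 0.5·0.6603 / (0.5·0.6603 + 0.65·0.3397) ≈ 0.5992
After 'absent': P(species A) = 0.5·0.5992 / (0.5·0.5992 + 0.35·0.4008) ≈ 0.6811
After 'absent': P(species A) = 0.5·0.6811 / (0.5·0.6811 + 0.35·0.3189) ≈ 0.7532

0.7532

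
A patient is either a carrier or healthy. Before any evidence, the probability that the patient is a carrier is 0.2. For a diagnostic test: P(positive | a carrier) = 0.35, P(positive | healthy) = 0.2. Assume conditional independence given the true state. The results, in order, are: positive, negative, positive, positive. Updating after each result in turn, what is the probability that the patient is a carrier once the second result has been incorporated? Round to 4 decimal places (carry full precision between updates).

After 'positive': P(carrier) = 0.35·0.2000 / (0.35·0.2000 + 0.2·0.8000) ≈ 0.3043
After 'negative': P(carrier) = 0.65·0.3043 / (0.65·0.3043 + 0.8·0.6957) ≈ 0.2622

0.2622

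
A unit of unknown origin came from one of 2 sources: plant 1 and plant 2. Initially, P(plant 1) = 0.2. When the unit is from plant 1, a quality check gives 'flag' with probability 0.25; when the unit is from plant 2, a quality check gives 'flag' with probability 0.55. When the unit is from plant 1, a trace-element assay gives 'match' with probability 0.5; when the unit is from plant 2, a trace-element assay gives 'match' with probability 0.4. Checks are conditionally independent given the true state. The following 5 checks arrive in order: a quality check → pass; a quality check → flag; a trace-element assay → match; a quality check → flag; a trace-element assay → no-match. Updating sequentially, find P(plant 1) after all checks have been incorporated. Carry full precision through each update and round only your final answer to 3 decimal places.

Each posterior becomes the prior for the next update.
After a quality check='pass': P(plant 1) = 0.75·0.2000 / (0.75·0.2000 + 0.45·0.8000) ≈ 0.2941
After a quality check='flag': P(plant 1) = 0.25·0.2941 / (0.25·0.2941 + 0.55·0.7059) ≈ 0.1592
After a trace-element assay='match': P(plant 1) = 0.5·0.1592 / (0.5·0.1592 + 0.4·0.8408) ≈ 0.1914
After a quality check='flag': P(plant 1) = 0.25·0.1914 / (0.25·0.1914 + 0.55·0.8086) ≈ 0.0972
After a trace-element assay='no-match': P(plant 1) = 0.5·0.0972 / (0.5·0.0972 + 0.6·0.9028) ≈ 0.0823

0.082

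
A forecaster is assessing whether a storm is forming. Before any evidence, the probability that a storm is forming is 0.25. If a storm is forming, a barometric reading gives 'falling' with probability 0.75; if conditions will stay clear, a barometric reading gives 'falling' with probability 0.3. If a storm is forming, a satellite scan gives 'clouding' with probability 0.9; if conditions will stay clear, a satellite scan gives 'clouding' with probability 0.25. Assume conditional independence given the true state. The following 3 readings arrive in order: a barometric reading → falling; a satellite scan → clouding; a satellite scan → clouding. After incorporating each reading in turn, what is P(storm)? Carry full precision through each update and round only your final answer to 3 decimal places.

0.915

After a barometric reading='falling': P(storm) = 0.75·0.2500 / (0.75·0.2500 + 0.3·0.7500) ≈ 0.4545
After a satellite scan='clouding': P(storm) = 0.9·0.4545 / (0.9·0.4545 + 0.25·0.5455) ≈ 0.7500
After a satellite scan='clouding': P(storm) = 0.9·0.7500 / (0.9·0.7500 + 0.25·0.2500) ≈ 0.9153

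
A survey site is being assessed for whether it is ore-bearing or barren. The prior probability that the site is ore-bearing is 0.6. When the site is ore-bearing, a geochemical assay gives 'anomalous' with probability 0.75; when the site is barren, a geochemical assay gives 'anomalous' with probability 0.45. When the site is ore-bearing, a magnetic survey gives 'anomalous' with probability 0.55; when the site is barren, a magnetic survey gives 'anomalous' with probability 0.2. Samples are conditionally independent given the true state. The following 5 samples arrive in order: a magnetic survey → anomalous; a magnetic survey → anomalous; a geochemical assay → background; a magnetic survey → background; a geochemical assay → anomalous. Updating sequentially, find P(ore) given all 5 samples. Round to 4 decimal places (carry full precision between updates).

0.8286

Apply Bayes' rule sequentially, carrying P(ore) forward.
After a magnetic survey='anomalous': P(ore) = 0.55·0.6000 / (0.55·0.6000 + 0.2·0.4000) ≈ 0.8049
After a magnetic survey='anomalous': P(ore) = 0.55·0.8049 / (0.55·0.8049 + 0.2·0.1951) ≈ 0.9190
After a geochemical assay='background': P(ore) = 0.25·0.9190 / (0.25·0.9190 + 0.55·0.0810) ≈ 0.8376
After a magnetic survey='background': P(ore) = 0.45·0.8376 / (0.45·0.8376 + 0.8·0.1624) ≈ 0.7436
After a geochemical assay='anomalous': P(ore) = 0.75·0.7436 / (0.75·0.7436 + 0.45·0.2564) ≈ 0.8286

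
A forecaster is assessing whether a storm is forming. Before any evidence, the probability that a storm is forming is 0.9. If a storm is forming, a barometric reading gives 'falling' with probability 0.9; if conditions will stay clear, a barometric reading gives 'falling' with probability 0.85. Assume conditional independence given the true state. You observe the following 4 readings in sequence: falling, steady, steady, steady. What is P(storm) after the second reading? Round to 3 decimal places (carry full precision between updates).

After 'falling': P(storm) = 0.9·0.9000 / (0.9·0.9000 + 0.85·0.1000) ≈ 0.9050
After 'steady': P(storm) = 0.1·0.9050 / (0.1·0.9050 + 0.15·0.0950) ≈ 0.8640

0.864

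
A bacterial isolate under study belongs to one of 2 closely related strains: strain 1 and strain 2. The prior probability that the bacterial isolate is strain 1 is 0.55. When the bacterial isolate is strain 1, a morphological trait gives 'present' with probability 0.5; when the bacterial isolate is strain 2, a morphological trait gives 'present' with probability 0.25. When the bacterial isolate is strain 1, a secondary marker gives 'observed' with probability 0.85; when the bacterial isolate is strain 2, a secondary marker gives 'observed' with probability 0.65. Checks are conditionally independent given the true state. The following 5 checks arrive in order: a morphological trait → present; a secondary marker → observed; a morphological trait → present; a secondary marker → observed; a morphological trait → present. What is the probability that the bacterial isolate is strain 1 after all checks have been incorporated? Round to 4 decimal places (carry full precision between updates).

After a morphological trait='present': P(strain 1) = 0.5·0.5500 / (0.5·0.5500 + 0.25·0.4500) ≈ 0.7097
After a secondary marker='observed': P(strain 1) = 0.85·0.7097 / (0.85·0.7097 + 0.65·0.2903) ≈ 0.7617
After a morphological trait='present': P(strain 1) = 0.5·0.7617 / (0.5·0.7617 + 0.25·0.2383) ≈ 0.8647
After a secondary marker='observed': P(strain 1) = 0.85·0.8647 / (0.85·0.8647 + 0.65·0.1353) ≈ 0.8932
After a morphological trait='present': P(strain 1) = 0.5·0.8932 / (0.5·0.8932 + 0.25·0.1068) ≈ 0.9436

0.9436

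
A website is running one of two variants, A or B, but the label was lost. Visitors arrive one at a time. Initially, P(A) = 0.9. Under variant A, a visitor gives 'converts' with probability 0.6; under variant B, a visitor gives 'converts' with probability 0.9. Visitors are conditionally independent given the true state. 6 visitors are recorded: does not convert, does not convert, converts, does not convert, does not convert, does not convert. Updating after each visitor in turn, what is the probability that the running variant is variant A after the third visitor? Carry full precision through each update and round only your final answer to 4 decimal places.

0.9897

After 'does not convert': P(A) = 0.4·0.9000 / (0.4·0.9000 + 0.1·0.1000) ≈ 0.9730
After 'does not convert': P(A) = 0.4·0.9730 / (0.4·0.9730 + 0.1·0.0270) ≈ 0.9931
After 'converts': P(A) = 0.6·0.9931 / (0.6·0.9931 + 0.9·0.0069) ≈ 0.9897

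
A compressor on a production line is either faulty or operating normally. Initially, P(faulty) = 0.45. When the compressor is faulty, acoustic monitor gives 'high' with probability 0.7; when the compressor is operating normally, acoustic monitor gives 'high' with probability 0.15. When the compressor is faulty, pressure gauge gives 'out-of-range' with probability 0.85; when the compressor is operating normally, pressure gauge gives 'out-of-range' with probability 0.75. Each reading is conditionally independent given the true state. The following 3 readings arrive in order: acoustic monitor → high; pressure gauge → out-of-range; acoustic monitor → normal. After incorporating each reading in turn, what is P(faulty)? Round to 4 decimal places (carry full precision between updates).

After acoustic monitor='high': P(faulty) = 0.7·0.4500 / (0.7·0.4500 + 0.15·0.5500) ≈ 0.7925
After pressure gauge='out-of-range': P(faulty) = 0.85·0.7925 / (0.85·0.7925 + 0.75·0.2075) ≈ 0.8123
After acoustic monitor='normal': P(faulty) = 0.3·0.8123 / (0.3·0.8123 + 0.85·0.1877) ≈ 0.6043

0.6043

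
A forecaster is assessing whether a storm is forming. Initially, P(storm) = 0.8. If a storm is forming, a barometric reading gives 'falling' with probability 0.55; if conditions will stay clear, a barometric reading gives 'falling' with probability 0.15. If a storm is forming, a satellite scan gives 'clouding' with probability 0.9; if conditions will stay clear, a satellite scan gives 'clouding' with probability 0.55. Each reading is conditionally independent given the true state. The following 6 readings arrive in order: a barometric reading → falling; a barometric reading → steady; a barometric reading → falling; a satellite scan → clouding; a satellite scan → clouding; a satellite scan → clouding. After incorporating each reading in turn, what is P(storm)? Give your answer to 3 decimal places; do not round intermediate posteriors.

0.992

Apply Bayes' rule sequentially, carrying P(storm) forward.
After a barometric reading='falling': P(storm) = 0.55·0.8000 / (0.55·0.8000 + 0.15·0.2000) ≈ 0.9362
After a barometric reading='steady': P(storm) = 0.45·0.9362 / (0.45·0.9362 + 0.85·0.0638) ≈ 0.8859
After a barometric reading='falling': P(storm) = 0.55·0.8859 / (0.55·0.8859 + 0.15·0.1141) ≈ 0.9661
After a satellite scan='clouding': P(storm) = 0.9·0.9661 / (0.9·0.9661 + 0.55·0.0339) ≈ 0.9790
After a satellite scan='clouding': P(storm) = 0.9·0.9790 / (0.9·0.9790 + 0.55·0.0210) ≈ 0.9871
After a satellite scan='clouding': P(storm) = 0.9·0.9871 / (0.9·0.9871 + 0.55·0.0129) ≈ 0.9920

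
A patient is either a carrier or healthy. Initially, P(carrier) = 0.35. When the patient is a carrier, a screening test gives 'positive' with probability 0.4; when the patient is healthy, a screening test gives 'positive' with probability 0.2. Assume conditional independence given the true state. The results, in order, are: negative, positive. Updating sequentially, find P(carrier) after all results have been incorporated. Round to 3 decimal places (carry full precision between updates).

Each posterior becomes the prior for the next update.
After 'negative': P(carrier) = 0.6·0.3500 / (0.6·0.3500 + 0.8·0.6500) ≈ 0.2877
After 'positive': P(carrier) = 0.4·0.2877 / (0.4·0.2877 + 0.2·0.7123) ≈ 0.4468

0.447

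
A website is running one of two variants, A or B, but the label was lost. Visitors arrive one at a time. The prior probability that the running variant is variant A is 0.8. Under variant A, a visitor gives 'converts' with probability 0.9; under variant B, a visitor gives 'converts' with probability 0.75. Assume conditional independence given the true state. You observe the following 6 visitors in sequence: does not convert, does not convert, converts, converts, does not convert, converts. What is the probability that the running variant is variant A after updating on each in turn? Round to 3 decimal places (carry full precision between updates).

Each posterior becomes the prior for the next update.
After 'does not convert': P(A) = 0.1·0.8000 / (0.1·0.8000 + 0.25·0.2000) ≈ 0.6154
After 'does not convert': P(A) = 0.1·0.6154 / (0.1·0.6154 + 0.25·0.3846) ≈ 0.3902
After 'converts': P(A) = 0.9·0.3902 / (0.9·0.3902 + 0.75·0.6098) ≈ 0.4344
After 'converts': P(A) = 0.9·0.4344 / (0.9·0.4344 + 0.75·0.5656) ≈ 0.4796
After 'does not convert': P(A) = 0.1·0.4796 / (0.1·0.4796 + 0.25·0.5204) ≈ 0.2693
After 'converts': P(A) = 0.9·0.2693 / (0.9·0.2693 + 0.75·0.7307) ≈ 0.3067

0.307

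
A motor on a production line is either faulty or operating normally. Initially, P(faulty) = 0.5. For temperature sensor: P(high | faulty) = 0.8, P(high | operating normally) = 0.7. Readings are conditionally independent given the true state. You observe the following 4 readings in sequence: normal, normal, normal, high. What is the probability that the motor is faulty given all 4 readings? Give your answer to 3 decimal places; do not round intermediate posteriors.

0.253

After 'normal': P(faulty) = 0.2·0.5000 / (0.2·0.5000 + 0.3·0.5000) ≈ 0.4000
After 'normal': P(faulty) = 0.2·0.4000 / (0.2·0.4000 + 0.3·0.6000) ≈ 0.3077
After 'normal': P(faulty) = 0.2·0.3077 / (0.2·0.3077 + 0.3·0.6923) ≈ 0.2286
After 'high': P(faulty) = 0.8·0.2286 / (0.8·0.2286 + 0.7·0.7714) ≈ 0.2530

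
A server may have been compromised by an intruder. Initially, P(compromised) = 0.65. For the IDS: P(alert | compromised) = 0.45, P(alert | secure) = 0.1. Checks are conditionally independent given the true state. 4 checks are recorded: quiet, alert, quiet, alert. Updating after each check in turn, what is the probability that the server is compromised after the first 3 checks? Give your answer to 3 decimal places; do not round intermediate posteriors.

0.757

Each posterior becomes the prior for the next update.
After 'quiet': P(compromised) = 0.55·0.6500 / (0.55·0.6500 + 0.9·0.3500) ≈ 0.5316
After 'alert': P(compromised) = 0.45·0.5316 / (0.45·0.5316 + 0.1·0.4684) ≈ 0.8363
After 'quiet': P(compromised) = 0.55·0.8363 / (0.55·0.8363 + 0.9·0.1637) ≈ 0.7573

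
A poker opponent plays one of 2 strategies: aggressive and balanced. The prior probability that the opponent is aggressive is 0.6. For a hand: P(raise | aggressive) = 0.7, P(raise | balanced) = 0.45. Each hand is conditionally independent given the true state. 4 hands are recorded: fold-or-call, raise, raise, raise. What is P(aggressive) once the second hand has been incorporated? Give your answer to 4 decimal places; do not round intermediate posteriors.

0.5600

After 'fold-or-call': P(aggressive) = 0.3·0.6000 / (0.3·0.6000 + 0.55·0.4000) ≈ 0.4500
After 'raise': P(aggressive) = 0.7·0.4500 / (0.7·0.4500 + 0.45·0.5500) ≈ 0.5600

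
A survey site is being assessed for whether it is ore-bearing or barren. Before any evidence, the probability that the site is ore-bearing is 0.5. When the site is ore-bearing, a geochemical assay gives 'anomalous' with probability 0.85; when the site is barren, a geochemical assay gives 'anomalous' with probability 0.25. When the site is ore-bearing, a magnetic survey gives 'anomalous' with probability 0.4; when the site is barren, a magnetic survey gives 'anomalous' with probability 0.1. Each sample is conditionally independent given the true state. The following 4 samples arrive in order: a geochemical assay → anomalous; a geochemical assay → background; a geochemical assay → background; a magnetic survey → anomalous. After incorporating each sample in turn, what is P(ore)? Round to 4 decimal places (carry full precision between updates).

After a geochemical assay='anomalous': P(ore) = 0.85·0.5000 / (0.85·0.5000 + 0.25·0.5000) ≈ 0.7727
After a geochemical assay='background': P(ore) = 0.15·0.7727 / (0.15·0.7727 + 0.75·0.2273) ≈ 0.4048
After a geochemical assay='background': P(ore) = 0.15·0.4048 / (0.15·0.4048 + 0.75·0.5952) ≈ 0.1197
After a magnetic survey='anomalous': P(ore) = 0.4·0.1197 / (0.4·0.1197 + 0.1·0.8803) ≈ 0.3523

0.3523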